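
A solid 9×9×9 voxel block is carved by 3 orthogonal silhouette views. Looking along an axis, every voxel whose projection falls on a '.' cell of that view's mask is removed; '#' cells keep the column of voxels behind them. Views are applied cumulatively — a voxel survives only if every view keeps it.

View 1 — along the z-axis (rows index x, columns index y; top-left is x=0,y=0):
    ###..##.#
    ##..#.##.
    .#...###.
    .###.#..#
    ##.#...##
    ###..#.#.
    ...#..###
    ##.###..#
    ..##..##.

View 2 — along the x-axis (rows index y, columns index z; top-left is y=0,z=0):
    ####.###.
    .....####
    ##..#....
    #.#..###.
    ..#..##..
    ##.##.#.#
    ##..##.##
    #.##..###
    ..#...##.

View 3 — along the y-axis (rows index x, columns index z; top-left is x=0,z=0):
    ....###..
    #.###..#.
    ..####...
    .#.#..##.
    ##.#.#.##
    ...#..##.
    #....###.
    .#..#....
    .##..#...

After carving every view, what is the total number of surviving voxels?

before carving: 729 voxels (9×9×9)
step 1: project along z, AND mask (44/81) → |grid| = 396
step 2: project along x, AND mask (43/81) → |grid| = 217
step 3: project along y, AND mask (34/81) → |grid| = 87

voxel count = 87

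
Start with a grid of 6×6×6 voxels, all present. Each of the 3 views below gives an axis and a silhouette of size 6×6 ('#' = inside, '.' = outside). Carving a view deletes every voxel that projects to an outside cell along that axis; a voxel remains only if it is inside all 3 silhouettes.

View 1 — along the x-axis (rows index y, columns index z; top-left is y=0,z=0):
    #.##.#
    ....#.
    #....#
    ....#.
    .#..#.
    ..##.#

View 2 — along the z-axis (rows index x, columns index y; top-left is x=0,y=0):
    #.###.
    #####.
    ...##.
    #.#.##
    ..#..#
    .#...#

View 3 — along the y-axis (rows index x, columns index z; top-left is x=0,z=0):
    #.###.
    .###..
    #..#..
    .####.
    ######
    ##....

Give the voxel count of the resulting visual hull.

full grid |V| = 216
step 1: project along x, AND mask (13/36) → |grid| = 78
step 2: project along z, AND mask (19/36) → |grid| = 42
step 3: project along y, AND mask (21/36) → |grid| = 20

remaining voxels: 20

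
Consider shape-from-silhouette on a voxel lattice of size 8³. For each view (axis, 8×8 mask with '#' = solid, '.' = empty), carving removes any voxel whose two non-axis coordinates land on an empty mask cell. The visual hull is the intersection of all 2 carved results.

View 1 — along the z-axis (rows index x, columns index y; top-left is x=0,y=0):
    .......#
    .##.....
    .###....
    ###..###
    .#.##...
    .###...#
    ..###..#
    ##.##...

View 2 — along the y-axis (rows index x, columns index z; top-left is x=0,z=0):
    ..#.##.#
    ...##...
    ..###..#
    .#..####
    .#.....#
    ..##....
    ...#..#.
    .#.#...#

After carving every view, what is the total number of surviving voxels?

initial block: 8^3 = 512
after view 1 [z-axis, 27 of 64 cells solid] → remaining = 216
after view 2 [y-axis, 24 of 64 cells solid] → remaining = 84

voxel count = 84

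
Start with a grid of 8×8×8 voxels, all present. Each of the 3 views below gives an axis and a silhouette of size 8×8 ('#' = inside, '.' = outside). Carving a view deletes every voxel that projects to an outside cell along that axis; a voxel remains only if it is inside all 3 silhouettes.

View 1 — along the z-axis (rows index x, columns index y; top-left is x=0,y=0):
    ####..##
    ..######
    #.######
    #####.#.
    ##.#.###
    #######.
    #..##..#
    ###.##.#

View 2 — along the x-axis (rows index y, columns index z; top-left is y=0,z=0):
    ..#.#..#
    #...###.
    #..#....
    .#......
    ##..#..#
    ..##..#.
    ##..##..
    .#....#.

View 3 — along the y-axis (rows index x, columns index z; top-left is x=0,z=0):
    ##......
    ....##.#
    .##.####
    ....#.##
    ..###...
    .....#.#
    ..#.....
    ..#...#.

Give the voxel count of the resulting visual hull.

voxel count = 47

initial block: 8^3 = 512
step 1: project along z, AND mask (48/64) → |grid| = 384
step 2: project along x, AND mask (23/64) → |grid| = 135
step 3: project along y, AND mask (22/64) → |grid| = 47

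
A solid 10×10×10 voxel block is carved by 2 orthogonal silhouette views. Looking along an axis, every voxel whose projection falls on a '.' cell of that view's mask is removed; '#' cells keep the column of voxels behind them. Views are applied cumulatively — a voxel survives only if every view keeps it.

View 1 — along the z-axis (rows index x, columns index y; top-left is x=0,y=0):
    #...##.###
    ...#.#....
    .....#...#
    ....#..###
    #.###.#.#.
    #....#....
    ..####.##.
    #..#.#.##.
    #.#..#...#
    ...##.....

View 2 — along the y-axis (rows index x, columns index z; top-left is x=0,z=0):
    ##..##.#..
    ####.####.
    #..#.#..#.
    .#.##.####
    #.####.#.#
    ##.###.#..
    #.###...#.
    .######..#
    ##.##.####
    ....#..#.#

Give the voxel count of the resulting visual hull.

voxel count = 239

initial block: 10^3 = 1000
step 1: project along z, AND mask (39/100) → |grid| = 390
step 2: project along y, AND mask (60/100) → |grid| = 239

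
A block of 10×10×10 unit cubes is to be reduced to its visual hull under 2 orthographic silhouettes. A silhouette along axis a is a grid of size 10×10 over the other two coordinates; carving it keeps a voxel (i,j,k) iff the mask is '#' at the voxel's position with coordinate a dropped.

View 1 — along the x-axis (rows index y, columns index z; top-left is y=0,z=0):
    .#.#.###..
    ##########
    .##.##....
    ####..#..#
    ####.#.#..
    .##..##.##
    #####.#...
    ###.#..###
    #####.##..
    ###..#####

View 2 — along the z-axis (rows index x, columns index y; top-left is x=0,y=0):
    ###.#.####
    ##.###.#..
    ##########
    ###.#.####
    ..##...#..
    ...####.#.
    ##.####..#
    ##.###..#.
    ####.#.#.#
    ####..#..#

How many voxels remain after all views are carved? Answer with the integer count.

full grid |V| = 1000
carve view 1 (along x, YZ-mask fill 65/100): 650 voxels remain
carve view 2 (along z, XY-mask fill 66/100): 431 voxels remain

voxel count = 431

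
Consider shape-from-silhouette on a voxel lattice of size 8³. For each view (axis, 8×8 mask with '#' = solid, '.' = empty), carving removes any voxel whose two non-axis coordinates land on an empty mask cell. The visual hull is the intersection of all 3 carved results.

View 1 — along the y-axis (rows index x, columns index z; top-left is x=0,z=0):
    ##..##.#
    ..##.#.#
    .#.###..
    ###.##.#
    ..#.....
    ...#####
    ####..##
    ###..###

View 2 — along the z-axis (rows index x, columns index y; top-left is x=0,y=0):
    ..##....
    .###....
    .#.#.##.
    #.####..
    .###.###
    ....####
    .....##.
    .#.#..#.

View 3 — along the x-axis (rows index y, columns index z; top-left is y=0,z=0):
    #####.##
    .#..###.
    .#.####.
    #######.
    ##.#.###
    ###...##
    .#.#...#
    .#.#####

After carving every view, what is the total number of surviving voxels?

before carving: 512 voxels (8×8×8)
after view 1 [y-axis, 37 of 64 cells solid] → remaining = 296
after view 2 [z-axis, 29 of 64 cells solid] → remaining = 124
after view 3 [x-axis, 43 of 64 cells solid] → remaining = 77

remaining voxels: 77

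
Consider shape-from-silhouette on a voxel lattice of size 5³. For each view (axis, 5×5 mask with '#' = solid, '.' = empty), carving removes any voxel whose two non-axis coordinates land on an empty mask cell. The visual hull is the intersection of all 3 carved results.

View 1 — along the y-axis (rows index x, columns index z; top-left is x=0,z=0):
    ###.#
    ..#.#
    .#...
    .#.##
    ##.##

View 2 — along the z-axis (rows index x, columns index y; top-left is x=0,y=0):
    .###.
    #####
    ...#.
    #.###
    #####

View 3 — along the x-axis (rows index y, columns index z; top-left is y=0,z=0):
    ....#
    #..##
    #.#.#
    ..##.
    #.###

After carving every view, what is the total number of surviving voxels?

remaining voxels: 28

initial block: 5^3 = 125
step 1: project along y, AND mask (14/25) → |grid| = 70
step 2: project along z, AND mask (18/25) → |grid| = 55
step 3: project along x, AND mask (13/25) → |grid| = 28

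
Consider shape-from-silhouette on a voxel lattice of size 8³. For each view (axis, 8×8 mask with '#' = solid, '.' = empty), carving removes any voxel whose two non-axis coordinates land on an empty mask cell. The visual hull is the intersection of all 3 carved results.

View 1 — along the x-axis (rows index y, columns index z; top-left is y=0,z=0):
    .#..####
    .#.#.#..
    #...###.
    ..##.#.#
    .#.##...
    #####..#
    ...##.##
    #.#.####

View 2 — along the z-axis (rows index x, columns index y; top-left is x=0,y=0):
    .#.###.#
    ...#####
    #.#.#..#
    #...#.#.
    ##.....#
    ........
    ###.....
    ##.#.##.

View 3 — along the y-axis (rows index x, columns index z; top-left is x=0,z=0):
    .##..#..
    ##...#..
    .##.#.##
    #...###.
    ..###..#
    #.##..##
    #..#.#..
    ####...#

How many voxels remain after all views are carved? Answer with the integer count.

voxel count = 58

start: 8×8×8 = 512 voxels
V1 x: intersect with YZ mask (35 set) -- 280 left
V2 z: intersect with XY mask (28 set) -- 123 left
V3 y: intersect with XZ mask (32 set) -- 58 left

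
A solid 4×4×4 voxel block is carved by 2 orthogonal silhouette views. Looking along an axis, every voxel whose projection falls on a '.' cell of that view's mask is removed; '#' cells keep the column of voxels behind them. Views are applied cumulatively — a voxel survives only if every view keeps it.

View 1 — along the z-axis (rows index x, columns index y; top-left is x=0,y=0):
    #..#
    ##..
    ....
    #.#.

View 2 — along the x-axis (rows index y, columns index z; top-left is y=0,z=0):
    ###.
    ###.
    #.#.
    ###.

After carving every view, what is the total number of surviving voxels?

before carving: 64 voxels (4×4×4)
V1 z: intersect with XY mask (6 set) -- 24 left
V2 x: intersect with YZ mask (11 set) -- 17 left

|visual hull| = 17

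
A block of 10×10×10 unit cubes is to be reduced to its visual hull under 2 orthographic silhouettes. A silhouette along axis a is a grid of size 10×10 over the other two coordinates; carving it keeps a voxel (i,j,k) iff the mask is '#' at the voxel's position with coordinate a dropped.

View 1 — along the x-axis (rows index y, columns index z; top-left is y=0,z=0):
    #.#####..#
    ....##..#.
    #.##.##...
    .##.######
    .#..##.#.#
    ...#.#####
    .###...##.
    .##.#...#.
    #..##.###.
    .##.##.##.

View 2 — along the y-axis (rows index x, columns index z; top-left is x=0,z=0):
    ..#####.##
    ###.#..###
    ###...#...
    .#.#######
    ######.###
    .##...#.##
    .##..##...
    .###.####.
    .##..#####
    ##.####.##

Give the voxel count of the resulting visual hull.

368 voxels

start: 10×10×10 = 1000 voxels
[1] x-view keeps 55 columns → grid now 550
[2] y-view keeps 66 columns → grid now 368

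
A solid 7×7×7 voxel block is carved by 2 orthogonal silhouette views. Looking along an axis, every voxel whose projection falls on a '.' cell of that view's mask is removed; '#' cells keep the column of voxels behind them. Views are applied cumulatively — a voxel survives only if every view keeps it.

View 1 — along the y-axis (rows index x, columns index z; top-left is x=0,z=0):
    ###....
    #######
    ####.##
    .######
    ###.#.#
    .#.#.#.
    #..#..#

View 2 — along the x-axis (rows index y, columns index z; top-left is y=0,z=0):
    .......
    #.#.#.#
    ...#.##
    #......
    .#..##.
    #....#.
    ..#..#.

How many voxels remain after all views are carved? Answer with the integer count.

before carving: 343 voxels (7×7×7)
after view 1 [y-axis, 33 of 49 cells solid] → remaining = 231
after view 2 [x-axis, 15 of 49 cells solid] → remaining = 68

voxel count = 68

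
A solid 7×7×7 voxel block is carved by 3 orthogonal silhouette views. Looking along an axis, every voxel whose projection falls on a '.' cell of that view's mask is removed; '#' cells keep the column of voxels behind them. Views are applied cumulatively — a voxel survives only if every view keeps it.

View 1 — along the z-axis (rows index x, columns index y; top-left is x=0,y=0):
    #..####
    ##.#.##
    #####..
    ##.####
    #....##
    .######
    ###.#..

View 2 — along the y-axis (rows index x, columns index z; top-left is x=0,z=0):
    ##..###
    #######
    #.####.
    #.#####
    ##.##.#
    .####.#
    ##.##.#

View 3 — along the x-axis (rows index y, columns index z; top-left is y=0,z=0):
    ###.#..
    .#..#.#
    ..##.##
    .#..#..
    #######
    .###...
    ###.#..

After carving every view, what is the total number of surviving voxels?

before carving: 343 voxels (7×7×7)
[1] z-view keeps 34 columns → grid now 238
[2] y-view keeps 38 columns → grid now 186
[3] x-view keeps 27 columns → grid now 100

100 voxels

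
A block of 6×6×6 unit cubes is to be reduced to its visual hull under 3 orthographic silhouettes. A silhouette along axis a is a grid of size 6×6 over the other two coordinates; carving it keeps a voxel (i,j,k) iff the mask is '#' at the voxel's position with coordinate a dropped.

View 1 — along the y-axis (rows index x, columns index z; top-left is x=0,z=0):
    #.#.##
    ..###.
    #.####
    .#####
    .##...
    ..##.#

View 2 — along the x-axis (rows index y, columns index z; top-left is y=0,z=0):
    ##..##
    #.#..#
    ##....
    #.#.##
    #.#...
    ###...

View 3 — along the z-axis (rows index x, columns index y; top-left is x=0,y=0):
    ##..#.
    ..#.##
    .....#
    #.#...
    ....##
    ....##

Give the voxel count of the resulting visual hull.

start: 6×6×6 = 216 voxels
carve view 1 (along y, XZ-mask fill 22/36): 132 voxels remain
carve view 2 (along x, YZ-mask fill 18/36): 62 voxels remain
carve view 3 (along z, XY-mask fill 13/36): 21 voxels remain

voxel count = 21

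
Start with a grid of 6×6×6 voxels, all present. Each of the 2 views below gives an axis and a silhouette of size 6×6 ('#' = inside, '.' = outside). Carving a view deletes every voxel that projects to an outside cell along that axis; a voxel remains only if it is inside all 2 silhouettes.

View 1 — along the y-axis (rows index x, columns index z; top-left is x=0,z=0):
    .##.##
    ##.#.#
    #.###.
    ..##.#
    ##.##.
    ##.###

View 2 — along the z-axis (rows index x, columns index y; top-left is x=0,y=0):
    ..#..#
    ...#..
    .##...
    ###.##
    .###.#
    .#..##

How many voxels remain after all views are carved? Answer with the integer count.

full grid |V| = 216
V1 y: intersect with XZ mask (24 set) -- 144 left
V2 z: intersect with XY mask (17 set) -- 66 left

66 voxels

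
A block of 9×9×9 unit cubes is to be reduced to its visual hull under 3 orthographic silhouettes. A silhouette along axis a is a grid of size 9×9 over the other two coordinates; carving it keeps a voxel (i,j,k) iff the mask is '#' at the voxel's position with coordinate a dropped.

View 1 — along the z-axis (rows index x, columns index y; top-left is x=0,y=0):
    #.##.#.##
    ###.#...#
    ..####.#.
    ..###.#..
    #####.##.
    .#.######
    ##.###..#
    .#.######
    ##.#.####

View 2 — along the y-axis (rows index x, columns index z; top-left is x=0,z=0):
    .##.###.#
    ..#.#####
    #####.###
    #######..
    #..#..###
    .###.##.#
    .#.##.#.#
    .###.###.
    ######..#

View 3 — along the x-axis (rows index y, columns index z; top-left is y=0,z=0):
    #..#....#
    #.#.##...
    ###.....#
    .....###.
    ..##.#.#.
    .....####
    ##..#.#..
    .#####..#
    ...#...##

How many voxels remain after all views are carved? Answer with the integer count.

full grid |V| = 729
after view 1 [z-axis, 54 of 81 cells solid] → remaining = 486
after view 2 [y-axis, 56 of 81 cells solid] → remaining = 332
after view 3 [x-axis, 35 of 81 cells solid] → remaining = 138

remaining voxels: 138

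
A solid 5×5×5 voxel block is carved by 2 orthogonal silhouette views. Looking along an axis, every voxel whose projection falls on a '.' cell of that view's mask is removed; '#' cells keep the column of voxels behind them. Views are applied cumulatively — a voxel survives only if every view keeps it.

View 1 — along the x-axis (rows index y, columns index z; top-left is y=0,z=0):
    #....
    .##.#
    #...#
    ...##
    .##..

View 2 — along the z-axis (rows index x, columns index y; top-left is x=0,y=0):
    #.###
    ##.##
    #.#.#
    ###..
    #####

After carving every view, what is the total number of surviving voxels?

start: 5×5×5 = 125 voxels
step 1: project along x, AND mask (10/25) → |grid| = 50
step 2: project along z, AND mask (19/25) → |grid| = 36

36 voxels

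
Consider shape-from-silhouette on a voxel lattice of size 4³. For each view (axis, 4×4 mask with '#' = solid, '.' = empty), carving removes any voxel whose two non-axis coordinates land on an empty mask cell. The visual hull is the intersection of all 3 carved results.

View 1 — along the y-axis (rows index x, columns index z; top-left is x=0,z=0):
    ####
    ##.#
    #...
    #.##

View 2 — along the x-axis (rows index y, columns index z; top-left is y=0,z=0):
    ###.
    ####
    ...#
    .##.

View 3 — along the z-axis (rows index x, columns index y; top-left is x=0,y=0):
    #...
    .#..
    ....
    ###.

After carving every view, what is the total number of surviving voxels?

|visual hull| = 12

initial block: 4^3 = 64
after view 1 [y-axis, 11 of 16 cells solid] → remaining = 44
after view 2 [x-axis, 10 of 16 cells solid] → remaining = 26
after view 3 [z-axis, 5 of 16 cells solid] → remaining = 12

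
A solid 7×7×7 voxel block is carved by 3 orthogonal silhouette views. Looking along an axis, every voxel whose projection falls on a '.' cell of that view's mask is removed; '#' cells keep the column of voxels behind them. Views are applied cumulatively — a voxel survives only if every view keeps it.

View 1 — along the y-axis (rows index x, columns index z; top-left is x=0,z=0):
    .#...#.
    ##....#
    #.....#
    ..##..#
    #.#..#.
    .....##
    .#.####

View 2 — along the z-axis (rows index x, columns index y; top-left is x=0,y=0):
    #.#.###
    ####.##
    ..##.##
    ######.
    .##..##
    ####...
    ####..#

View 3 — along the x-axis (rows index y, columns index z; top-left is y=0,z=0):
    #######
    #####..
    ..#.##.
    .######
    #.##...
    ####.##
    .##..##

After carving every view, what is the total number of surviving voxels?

start: 7×7×7 = 343 voxels
step 1: project along y, AND mask (20/49) → |grid| = 140
step 2: project along z, AND mask (34/49) → |grid| = 99
step 3: project along x, AND mask (34/49) → |grid| = 69

voxel count = 69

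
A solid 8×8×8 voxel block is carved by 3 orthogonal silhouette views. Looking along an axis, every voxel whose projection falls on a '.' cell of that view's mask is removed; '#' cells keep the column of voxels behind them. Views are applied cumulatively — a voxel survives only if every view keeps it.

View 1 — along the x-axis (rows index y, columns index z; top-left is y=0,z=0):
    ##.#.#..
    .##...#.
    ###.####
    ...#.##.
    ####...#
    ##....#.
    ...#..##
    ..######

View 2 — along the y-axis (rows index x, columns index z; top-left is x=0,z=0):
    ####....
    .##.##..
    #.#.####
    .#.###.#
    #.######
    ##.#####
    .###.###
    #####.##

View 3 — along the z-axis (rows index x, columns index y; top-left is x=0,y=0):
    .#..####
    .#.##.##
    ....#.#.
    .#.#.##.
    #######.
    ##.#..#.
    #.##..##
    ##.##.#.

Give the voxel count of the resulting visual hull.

before carving: 512 voxels (8×8×8)
step 1: project along x, AND mask (34/64) → |grid| = 272
step 2: project along y, AND mask (46/64) → |grid| = 194
step 3: project along z, AND mask (37/64) → |grid| = 100

remaining voxels: 100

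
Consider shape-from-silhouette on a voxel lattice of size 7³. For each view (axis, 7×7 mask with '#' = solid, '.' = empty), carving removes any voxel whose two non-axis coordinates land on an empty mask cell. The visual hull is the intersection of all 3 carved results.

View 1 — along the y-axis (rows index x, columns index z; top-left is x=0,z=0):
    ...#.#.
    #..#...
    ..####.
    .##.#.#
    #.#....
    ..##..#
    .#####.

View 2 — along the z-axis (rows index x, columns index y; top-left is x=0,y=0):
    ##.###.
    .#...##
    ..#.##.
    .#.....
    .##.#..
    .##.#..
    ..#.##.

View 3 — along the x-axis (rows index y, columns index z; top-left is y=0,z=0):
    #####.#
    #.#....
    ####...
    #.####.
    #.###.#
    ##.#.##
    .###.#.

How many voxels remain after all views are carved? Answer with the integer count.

before carving: 343 voxels (7×7×7)
after view 1 [y-axis, 22 of 49 cells solid] → remaining = 154
after view 2 [z-axis, 21 of 49 cells solid] → remaining = 62
after view 3 [x-axis, 31 of 49 cells solid] → remaining = 39

|visual hull| = 39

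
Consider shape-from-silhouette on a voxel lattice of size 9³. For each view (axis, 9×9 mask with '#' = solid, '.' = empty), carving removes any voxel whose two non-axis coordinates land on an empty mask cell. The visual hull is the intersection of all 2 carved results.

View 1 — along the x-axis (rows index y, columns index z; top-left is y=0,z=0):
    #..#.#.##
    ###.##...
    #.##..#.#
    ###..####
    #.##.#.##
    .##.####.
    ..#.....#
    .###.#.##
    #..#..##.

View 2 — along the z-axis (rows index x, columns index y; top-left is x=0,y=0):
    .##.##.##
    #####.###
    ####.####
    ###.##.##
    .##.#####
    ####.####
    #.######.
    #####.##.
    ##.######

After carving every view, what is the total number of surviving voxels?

337 voxels

start: 9×9×9 = 729 voxels
[1] x-view keeps 46 columns → grid now 414
[2] z-view keeps 66 columns → grid now 337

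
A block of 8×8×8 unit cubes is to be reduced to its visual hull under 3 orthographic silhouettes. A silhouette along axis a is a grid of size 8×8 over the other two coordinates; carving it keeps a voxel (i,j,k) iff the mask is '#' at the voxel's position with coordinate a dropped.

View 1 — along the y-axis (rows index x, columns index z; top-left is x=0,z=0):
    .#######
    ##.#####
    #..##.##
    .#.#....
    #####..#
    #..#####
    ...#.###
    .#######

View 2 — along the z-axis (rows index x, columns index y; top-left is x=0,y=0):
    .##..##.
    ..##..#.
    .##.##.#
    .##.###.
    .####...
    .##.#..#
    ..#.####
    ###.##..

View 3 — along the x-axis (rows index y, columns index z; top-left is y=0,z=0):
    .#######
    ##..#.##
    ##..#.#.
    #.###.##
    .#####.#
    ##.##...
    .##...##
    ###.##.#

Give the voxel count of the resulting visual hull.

start: 8×8×8 = 512 voxels
step 1: project along y, AND mask (44/64) → |grid| = 352
step 2: project along z, AND mask (35/64) → |grid| = 187
step 3: project along x, AND mask (42/64) → |grid| = 113

voxel count = 113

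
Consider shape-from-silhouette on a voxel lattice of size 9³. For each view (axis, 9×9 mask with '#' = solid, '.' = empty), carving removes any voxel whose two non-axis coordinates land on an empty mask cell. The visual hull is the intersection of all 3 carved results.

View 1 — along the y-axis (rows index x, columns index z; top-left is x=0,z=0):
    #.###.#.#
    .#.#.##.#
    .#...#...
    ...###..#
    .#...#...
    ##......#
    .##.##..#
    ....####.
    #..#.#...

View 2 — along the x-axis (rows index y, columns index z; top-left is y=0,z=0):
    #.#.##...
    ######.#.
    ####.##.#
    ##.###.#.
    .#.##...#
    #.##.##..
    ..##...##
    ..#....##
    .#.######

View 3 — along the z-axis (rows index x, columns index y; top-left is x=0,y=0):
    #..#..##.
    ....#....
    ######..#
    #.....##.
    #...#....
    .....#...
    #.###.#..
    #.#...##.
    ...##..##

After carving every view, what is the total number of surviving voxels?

start: 9×9×9 = 729 voxels
carve view 1 (along y, XZ-mask fill 34/81): 306 voxels remain
carve view 2 (along x, YZ-mask fill 47/81): 181 voxels remain
carve view 3 (along z, XY-mask fill 31/81): 60 voxels remain

voxel count = 60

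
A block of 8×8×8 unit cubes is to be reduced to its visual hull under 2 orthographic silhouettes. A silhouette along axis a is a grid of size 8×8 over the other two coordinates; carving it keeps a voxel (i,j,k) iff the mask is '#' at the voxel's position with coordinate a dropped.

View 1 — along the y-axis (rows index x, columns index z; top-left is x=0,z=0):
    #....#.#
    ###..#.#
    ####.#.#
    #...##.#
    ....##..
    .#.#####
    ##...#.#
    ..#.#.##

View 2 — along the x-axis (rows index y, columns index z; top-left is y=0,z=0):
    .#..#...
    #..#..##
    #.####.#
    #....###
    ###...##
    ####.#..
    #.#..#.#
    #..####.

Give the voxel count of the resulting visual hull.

|visual hull| = 157

full grid |V| = 512
step 1: project along y, AND mask (34/64) → |grid| = 272
step 2: project along x, AND mask (35/64) → |grid| = 157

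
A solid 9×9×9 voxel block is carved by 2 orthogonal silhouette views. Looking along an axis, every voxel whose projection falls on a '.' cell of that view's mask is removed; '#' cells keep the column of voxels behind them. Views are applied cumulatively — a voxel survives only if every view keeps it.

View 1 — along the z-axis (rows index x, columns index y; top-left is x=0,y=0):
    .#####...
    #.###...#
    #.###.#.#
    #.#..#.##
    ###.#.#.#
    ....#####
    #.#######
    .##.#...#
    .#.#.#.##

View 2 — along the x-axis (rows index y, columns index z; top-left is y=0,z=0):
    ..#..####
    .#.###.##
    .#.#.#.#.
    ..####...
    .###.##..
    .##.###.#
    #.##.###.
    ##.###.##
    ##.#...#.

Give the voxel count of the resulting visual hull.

full grid |V| = 729
carve view 1 (along z, XY-mask fill 49/81): 441 voxels remain
carve view 2 (along x, YZ-mask fill 47/81): 246 voxels remain

voxel count = 246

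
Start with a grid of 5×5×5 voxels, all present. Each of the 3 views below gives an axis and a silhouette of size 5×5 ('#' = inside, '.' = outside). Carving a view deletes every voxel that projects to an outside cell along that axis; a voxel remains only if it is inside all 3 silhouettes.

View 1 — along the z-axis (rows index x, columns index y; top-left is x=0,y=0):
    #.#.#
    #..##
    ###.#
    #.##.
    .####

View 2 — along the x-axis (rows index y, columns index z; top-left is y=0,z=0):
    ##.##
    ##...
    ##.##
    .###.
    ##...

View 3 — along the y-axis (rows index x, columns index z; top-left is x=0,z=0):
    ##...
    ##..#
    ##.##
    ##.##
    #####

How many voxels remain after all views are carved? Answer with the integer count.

remaining voxels: 45

before carving: 125 voxels (5×5×5)
[1] z-view keeps 17 columns → grid now 85
[2] x-view keeps 15 columns → grid now 53
[3] y-view keeps 18 columns → grid now 45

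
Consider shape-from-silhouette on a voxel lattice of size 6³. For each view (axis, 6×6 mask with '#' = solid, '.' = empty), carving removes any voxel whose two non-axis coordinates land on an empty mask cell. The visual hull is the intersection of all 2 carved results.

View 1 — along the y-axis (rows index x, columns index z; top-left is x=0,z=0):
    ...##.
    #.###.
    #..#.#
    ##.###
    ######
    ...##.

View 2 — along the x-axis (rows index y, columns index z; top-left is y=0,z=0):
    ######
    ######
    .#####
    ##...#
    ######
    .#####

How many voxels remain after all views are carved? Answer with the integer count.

|visual hull| = 111

start: 6×6×6 = 216 voxels
  1. axis=1 (XZ plane), |mask|=22  ⇒  voxels=132
  2. axis=0 (YZ plane), |mask|=31  ⇒  voxels=111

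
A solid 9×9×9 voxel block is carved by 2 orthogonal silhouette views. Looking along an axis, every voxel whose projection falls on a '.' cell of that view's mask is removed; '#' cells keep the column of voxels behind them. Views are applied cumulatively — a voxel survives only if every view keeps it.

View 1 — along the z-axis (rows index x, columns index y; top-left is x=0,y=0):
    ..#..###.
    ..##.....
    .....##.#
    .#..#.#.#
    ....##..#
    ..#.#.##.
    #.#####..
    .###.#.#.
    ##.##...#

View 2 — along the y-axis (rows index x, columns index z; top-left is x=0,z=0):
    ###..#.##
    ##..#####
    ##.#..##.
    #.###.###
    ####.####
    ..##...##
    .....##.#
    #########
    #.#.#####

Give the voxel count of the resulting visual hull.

voxel count = 219

full grid |V| = 729
carve view 1 (along z, XY-mask fill 36/81): 324 voxels remain
carve view 2 (along y, XZ-mask fill 56/81): 219 voxels remain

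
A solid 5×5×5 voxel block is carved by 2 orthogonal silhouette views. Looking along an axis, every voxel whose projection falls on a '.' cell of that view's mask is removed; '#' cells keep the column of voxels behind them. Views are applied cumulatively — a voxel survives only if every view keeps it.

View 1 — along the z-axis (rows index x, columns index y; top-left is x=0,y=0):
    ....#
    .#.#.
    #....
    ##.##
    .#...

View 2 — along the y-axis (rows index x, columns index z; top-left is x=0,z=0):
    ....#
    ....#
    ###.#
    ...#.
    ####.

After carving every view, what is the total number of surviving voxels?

voxel count = 15

full grid |V| = 125
carve view 1 (along z, XY-mask fill 9/25): 45 voxels remain
carve view 2 (along y, XZ-mask fill 11/25): 15 voxels remain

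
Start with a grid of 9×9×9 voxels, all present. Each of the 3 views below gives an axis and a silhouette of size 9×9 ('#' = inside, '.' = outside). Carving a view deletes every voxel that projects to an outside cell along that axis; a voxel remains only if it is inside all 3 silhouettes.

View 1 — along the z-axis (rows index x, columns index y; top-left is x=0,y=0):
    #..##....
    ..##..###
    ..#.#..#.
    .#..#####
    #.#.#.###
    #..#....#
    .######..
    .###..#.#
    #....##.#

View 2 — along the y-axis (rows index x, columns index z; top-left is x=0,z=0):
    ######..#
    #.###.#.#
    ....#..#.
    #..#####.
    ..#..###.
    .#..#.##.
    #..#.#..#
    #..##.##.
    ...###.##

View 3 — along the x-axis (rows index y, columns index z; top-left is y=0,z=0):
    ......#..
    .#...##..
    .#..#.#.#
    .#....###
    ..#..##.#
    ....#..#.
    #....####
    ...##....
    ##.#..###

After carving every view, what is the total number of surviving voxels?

82 voxels

full grid |V| = 729
carve view 1 (along z, XY-mask fill 41/81): 369 voxels remain
carve view 2 (along y, XZ-mask fill 43/81): 198 voxels remain
carve view 3 (along x, YZ-mask fill 31/81): 82 voxels remain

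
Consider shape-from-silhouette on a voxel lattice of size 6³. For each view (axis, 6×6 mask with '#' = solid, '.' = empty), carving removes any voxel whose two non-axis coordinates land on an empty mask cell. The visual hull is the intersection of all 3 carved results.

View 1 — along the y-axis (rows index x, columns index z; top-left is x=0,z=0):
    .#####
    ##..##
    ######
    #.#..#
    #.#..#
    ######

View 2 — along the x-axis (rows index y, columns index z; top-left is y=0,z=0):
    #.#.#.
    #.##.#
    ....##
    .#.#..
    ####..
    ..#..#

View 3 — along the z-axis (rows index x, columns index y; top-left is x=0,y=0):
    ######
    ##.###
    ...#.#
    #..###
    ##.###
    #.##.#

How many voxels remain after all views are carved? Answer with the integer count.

start: 6×6×6 = 216 voxels
carve view 1 (along y, XZ-mask fill 27/36): 162 voxels remain
carve view 2 (along x, YZ-mask fill 17/36): 78 voxels remain
carve view 3 (along z, XY-mask fill 26/36): 50 voxels remain

remaining voxels: 50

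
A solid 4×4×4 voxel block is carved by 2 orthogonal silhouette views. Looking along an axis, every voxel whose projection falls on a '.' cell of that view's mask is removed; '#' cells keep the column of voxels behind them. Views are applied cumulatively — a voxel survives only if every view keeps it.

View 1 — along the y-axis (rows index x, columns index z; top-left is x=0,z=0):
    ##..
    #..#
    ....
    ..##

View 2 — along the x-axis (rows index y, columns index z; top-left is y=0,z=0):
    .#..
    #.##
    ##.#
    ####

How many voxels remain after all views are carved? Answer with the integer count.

full grid |V| = 64
after view 1 [y-axis, 6 of 16 cells solid] → remaining = 24
after view 2 [x-axis, 11 of 16 cells solid] → remaining = 17

|visual hull| = 17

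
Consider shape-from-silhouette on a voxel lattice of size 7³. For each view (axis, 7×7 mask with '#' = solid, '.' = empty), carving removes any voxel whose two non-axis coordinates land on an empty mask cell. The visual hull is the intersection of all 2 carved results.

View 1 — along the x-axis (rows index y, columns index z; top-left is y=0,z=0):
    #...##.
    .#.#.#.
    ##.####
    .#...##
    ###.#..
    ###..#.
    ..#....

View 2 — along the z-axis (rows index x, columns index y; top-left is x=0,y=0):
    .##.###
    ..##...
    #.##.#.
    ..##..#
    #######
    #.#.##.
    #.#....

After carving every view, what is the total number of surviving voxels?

remaining voxels: 103

full grid |V| = 343
carve view 1 (along x, YZ-mask fill 24/49): 168 voxels remain
carve view 2 (along z, XY-mask fill 27/49): 103 voxels remain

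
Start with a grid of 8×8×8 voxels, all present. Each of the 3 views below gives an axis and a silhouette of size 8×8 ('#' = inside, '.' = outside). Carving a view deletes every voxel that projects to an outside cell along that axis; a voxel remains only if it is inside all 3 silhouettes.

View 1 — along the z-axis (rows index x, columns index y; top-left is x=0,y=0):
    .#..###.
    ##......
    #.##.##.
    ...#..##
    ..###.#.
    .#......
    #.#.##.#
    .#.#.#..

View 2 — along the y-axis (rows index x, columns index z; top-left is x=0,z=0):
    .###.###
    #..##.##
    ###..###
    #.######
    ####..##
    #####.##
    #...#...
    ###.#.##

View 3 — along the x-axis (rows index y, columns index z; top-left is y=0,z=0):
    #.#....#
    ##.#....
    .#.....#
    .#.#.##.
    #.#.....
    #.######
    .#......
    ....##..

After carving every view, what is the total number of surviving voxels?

57 voxels

start: 8×8×8 = 512 voxels
carve view 1 (along z, XY-mask fill 27/64): 216 voxels remain
carve view 2 (along y, XZ-mask fill 45/64): 144 voxels remain
carve view 3 (along x, YZ-mask fill 24/64): 57 voxels remain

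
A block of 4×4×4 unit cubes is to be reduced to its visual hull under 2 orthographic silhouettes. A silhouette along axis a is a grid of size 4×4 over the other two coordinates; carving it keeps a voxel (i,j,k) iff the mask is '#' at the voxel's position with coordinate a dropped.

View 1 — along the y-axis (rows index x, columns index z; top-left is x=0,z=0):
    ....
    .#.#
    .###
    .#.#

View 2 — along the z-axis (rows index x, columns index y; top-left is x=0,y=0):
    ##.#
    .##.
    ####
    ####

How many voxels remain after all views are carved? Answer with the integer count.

24 voxels

before carving: 64 voxels (4×4×4)
  1. axis=1 (XZ plane), |mask|=7  ⇒  voxels=28
  2. axis=2 (XY plane), |mask|=13  ⇒  voxels=24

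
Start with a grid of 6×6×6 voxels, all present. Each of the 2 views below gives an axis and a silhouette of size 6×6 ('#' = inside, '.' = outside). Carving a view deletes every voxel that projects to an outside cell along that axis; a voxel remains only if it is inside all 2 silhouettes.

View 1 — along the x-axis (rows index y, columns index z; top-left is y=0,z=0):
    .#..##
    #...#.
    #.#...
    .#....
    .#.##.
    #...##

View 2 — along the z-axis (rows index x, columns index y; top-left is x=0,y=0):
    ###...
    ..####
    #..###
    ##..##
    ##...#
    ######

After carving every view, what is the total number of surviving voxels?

initial block: 6^3 = 216
carve view 1 (along x, YZ-mask fill 14/36): 84 voxels remain
carve view 2 (along z, XY-mask fill 24/36): 59 voxels remain

|visual hull| = 59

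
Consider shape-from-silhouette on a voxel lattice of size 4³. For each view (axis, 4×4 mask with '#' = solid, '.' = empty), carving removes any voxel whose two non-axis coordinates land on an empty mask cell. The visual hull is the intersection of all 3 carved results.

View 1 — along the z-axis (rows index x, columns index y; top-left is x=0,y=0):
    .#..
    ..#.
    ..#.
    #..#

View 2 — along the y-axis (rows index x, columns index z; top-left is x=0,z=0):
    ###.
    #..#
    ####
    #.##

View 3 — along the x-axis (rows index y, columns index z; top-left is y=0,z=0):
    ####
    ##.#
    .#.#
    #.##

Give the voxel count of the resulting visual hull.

start: 4×4×4 = 64 voxels
V1 z: intersect with XY mask (5 set) -- 20 left
V2 y: intersect with XZ mask (12 set) -- 15 left
V3 x: intersect with YZ mask (12 set) -- 11 left

11 voxels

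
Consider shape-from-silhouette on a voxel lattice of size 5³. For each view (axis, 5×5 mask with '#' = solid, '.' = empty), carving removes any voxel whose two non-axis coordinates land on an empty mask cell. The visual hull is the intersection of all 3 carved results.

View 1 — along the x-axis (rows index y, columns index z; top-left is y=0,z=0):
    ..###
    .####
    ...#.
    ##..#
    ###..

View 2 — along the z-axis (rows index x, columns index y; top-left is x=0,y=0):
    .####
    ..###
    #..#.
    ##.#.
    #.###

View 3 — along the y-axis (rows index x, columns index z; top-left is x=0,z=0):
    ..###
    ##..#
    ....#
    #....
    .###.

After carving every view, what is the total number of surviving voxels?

|visual hull| = 20

full grid |V| = 125
carve view 1 (along x, YZ-mask fill 14/25): 70 voxels remain
carve view 2 (along z, XY-mask fill 16/25): 44 voxels remain
carve view 3 (along y, XZ-mask fill 11/25): 20 voxels remain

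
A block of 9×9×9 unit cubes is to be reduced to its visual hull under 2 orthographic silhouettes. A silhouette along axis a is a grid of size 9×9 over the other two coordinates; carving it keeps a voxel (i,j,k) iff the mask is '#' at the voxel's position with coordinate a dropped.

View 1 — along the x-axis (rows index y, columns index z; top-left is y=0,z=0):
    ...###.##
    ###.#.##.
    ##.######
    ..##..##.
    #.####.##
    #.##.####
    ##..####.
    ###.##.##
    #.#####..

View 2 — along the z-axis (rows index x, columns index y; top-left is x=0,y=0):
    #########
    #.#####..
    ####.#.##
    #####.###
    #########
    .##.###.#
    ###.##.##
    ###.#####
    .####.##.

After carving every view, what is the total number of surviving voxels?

417 voxels

initial block: 9^3 = 729
step 1: project along x, AND mask (56/81) → |grid| = 504
step 2: project along z, AND mask (66/81) → |grid| = 417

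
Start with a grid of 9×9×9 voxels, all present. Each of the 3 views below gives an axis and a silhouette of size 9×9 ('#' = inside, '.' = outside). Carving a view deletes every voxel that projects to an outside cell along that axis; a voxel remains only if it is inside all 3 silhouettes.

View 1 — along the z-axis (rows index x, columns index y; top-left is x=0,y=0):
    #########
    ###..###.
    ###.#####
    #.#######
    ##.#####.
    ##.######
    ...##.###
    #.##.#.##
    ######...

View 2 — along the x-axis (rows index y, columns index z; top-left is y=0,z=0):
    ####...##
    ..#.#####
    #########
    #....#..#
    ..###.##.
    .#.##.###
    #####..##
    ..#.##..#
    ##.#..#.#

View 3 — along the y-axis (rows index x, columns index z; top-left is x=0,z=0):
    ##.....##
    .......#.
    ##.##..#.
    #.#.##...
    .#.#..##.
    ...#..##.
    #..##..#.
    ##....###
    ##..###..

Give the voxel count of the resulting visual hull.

start: 9×9×9 = 729 voxels
carve view 1 (along z, XY-mask fill 63/81): 567 voxels remain
carve view 2 (along x, YZ-mask fill 51/81): 353 voxels remain
carve view 3 (along y, XZ-mask fill 35/81): 151 voxels remain

|visual hull| = 151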